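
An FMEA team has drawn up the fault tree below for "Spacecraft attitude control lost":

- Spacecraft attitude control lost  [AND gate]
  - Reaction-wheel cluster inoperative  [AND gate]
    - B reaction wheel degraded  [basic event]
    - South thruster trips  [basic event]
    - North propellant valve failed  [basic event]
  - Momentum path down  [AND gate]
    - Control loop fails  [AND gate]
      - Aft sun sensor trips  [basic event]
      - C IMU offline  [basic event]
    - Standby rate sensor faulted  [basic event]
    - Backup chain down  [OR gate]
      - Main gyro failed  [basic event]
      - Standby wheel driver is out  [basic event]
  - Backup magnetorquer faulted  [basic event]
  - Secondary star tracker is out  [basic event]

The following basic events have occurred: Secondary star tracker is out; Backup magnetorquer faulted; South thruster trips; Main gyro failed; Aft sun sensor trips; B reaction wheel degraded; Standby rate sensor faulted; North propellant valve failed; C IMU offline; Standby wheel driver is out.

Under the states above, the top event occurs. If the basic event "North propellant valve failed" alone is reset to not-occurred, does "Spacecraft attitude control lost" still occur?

Counterfactual: set "North propellant valve failed" to not occurred.
Reaction-wheel cluster inoperative [AND]: B reaction wheel degraded=occurs, South thruster trips=occurs, North propellant valve failed=not → not all inputs occur → does not occur.
Control loop fails [AND]: Aft sun sensor trips=occurs, C IMU offline=occurs → all inputs occur → occurs.
Backup chain down [OR]: Main gyro failed=occurs, Standby wheel driver is out=occurs → at least one input occurs → occurs.
Momentum path down [AND]: Control loop fails=occurs, Standby rate sensor faulted=occurs, Backup chain down=occurs → all inputs occur → occurs.
Spacecraft attitude control lost [AND]: Reaction-wheel cluster inoperative=not, Momentum path down=occurs, Backup magnetorquer faulted=occurs, Secondary star tracker is out=occurs → not all inputs occur → does not occur.

No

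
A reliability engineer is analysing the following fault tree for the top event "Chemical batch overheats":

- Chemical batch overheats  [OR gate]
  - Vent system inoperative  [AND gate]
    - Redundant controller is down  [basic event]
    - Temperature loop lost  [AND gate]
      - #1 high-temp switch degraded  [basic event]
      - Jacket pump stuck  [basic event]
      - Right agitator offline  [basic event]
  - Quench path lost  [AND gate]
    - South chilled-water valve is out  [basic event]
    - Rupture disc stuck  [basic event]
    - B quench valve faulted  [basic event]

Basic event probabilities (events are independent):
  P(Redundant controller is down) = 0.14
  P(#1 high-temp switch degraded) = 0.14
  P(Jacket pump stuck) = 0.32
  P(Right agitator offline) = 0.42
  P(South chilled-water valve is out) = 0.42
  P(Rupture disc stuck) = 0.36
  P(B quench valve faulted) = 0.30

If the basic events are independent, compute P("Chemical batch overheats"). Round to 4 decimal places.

P(Temperature loop lost) [AND] = 0.14 × 0.32 × 0.42 = 0.018816
P(Vent system inoperative) [AND] = 0.14 × 0.018816 = 0.002634
P(Quench path lost) [AND] = 0.42 × 0.36 × 0.30 = 0.045360
P(Chemical batch overheats) [OR] = 1 − (1−0.002634) × (1−0.045360) = 0.047875
Rounded to 4 decimal places: P(Chemical batch overheats) ≈ 0.0479.

0.0479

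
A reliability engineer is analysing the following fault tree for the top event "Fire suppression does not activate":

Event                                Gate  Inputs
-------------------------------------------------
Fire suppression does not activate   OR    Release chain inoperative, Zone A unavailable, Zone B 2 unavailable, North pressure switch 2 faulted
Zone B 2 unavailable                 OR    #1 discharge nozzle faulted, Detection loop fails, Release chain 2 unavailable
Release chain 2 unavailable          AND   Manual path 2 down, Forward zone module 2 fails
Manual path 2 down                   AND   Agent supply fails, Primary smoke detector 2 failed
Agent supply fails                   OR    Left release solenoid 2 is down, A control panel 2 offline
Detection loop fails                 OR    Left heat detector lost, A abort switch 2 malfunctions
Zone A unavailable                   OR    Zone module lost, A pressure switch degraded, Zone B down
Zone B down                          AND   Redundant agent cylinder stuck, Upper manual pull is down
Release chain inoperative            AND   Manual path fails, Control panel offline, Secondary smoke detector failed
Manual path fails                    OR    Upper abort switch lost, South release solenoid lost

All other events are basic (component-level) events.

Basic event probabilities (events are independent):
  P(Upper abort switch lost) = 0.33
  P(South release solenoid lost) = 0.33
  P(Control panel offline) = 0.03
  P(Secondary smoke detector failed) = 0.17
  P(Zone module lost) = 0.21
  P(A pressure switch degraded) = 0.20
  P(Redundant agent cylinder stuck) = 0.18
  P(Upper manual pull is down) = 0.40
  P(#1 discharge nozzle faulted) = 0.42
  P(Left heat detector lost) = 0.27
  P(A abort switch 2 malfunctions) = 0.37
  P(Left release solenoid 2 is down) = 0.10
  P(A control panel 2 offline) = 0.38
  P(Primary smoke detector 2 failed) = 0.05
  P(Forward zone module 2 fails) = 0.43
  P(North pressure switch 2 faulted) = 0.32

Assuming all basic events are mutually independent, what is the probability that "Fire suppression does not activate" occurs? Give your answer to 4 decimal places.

P(Manual path fails) [OR] = 1 − (1−0.33) × (1−0.33) = 0.551100
P(Release chain inoperative) [AND] = 0.551100 × 0.03 × 0.17 = 0.002811
P(Zone B down) [AND] = 0.18 × 0.40 = 0.072000
P(Zone A unavailable) [OR] = 1 − (1−0.21) × (1−0.20) × (1−0.072000) = 0.413504
P(Detection loop fails) [OR] = 1 − (1−0.27) × (1−0.37) = 0.540100
P(Agent supply fails) [OR] = 1 − (1−0.10) × (1−0.38) = 0.442000
P(Manual path 2 down) [AND] = 0.442000 × 0.05 = 0.022100
P(Release chain 2 unavailable) [AND] = 0.022100 × 0.43 = 0.009503
P(Zone B 2 unavailable) [OR] = 1 − (1−0.42) × (1−0.540100) × (1−0.009503) = 0.735793
P(Fire suppression does not activate) [OR] = 1 − (1−0.002811) × (1−0.413504) × (1−0.735793) × (1−0.32) = 0.894926
Rounded to 4 decimal places: P(Fire suppression does not activate) ≈ 0.8949.

0.8949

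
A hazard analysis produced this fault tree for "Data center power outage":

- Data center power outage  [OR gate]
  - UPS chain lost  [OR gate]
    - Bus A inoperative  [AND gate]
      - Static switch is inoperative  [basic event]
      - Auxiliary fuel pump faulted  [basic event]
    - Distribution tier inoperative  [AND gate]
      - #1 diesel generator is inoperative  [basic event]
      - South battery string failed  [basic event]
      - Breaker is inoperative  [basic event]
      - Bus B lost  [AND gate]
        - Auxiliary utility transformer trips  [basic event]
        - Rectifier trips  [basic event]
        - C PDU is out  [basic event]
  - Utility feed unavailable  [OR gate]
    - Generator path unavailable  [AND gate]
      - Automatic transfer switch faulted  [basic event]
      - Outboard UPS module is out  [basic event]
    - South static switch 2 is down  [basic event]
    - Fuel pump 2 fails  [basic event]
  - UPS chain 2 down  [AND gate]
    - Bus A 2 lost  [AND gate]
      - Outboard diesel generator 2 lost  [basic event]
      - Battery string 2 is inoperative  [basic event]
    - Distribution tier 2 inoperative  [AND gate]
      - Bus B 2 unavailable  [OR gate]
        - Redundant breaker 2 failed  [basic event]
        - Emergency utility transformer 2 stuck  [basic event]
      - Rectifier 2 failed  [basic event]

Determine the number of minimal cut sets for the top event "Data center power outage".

Bus A inoperative [AND]: one cut set from each child combined → 1 × 1 = 1 cut set(s).
Bus B lost [AND]: one cut set from each child combined → 1 × 1 × 1 = 1 cut set(s).
Distribution tier inoperative [AND]: one cut set from each child combined → 1 × 1 × 1 × 1 = 1 cut set(s).
UPS chain lost [OR]: union of children's cut sets → 2 cut set(s).
Generator path unavailable [AND]: one cut set from each child combined → 1 × 1 = 1 cut set(s).
Utility feed unavailable [OR]: union of children's cut sets → 3 cut set(s).
Bus A 2 lost [AND]: one cut set from each child combined → 1 × 1 = 1 cut set(s).
Bus B 2 unavailable [OR]: union of children's cut sets → 2 cut set(s).
Distribution tier 2 inoperative [AND]: one cut set from each child combined → 2 × 1 = 2 cut set(s).
UPS chain 2 down [AND]: one cut set from each child combined → 1 × 2 = 2 cut set(s).
Data center power outage [OR]: union of children's cut sets → 7 cut set(s).
Minimal cut sets: {Auxiliary fuel pump faulted, Static switch is inoperative}; {#1 diesel generator is inoperative, Auxiliary utility transformer trips, Breaker is inoperative, C PDU is out, Rectifier trips, South battery string failed}; {Automatic transfer switch faulted, Outboard UPS module is out}; {South static switch 2 is down}; {Fuel pump 2 fails}; {Battery string 2 is inoperative, Outboard diesel generator 2 lost, Rectifier 2 failed, Redundant breaker 2 failed}; {Battery string 2 is inoperative, Emergency utility transformer 2 stuck, Outboard diesel generator 2 lost, Rectifier 2 failed}.

7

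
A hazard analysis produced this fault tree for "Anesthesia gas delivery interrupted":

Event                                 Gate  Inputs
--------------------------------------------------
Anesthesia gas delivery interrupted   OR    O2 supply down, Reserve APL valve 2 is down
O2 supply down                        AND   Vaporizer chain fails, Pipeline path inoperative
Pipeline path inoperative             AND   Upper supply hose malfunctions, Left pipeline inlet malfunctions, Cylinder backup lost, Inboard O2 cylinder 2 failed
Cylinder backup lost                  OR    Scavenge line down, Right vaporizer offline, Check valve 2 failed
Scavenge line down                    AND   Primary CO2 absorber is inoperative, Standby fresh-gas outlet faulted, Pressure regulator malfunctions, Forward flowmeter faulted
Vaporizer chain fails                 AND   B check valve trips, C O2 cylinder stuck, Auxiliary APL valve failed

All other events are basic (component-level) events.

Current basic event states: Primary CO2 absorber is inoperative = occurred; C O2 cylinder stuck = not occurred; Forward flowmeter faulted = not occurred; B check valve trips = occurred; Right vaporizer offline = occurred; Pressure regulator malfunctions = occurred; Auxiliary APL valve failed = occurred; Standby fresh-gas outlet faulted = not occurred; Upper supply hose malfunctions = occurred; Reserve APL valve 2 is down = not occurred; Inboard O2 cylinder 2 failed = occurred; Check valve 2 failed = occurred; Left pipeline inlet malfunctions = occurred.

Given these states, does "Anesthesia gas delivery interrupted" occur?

Vaporizer chain fails [AND]: B check valve trips=occurs, C O2 cylinder stuck=not, Auxiliary APL valve failed=occurs → not all inputs occur → does not occur.
Scavenge line down [AND]: Primary CO2 absorber is inoperative=occurs, Standby fresh-gas outlet faulted=not, Pressure regulator malfunctions=occurs, Forward flowmeter faulted=not → not all inputs occur → does not occur.
Cylinder backup lost [OR]: Scavenge line down=not, Right vaporizer offline=occurs, Check valve 2 failed=occurs → at least one input occurs → occurs.
Pipeline path inoperative [AND]: Upper supply hose malfunctions=occurs, Left pipeline inlet malfunctions=occurs, Cylinder backup lost=occurs, Inboard O2 cylinder 2 failed=occurs → all inputs occur → occurs.
O2 supply down [AND]: Vaporizer chain fails=not, Pipeline path inoperative=occurs → not all inputs occur → does not occur.
Anesthesia gas delivery interrupted [OR]: O2 supply down=not, Reserve APL valve 2 is down=not → no input occurs → does not occur.

No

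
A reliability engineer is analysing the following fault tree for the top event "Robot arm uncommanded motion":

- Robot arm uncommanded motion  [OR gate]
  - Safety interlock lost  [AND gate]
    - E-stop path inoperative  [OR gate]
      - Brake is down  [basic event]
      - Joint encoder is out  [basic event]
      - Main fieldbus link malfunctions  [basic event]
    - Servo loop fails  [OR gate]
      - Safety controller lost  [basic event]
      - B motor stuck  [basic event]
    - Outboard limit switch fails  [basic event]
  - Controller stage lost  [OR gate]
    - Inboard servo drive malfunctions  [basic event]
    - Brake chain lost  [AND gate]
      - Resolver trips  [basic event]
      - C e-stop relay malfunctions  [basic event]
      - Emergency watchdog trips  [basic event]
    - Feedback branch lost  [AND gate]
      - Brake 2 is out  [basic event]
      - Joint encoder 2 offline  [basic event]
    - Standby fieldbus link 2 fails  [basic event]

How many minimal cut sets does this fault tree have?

10

E-stop path inoperative [OR]: union of children's cut sets → 3 cut set(s).
Servo loop fails [OR]: union of children's cut sets → 2 cut set(s).
Safety interlock lost [AND]: one cut set from each child combined → 3 × 2 × 1 = 6 cut set(s).
Brake chain lost [AND]: one cut set from each child combined → 1 × 1 × 1 = 1 cut set(s).
Feedback branch lost [AND]: one cut set from each child combined → 1 × 1 = 1 cut set(s).
Controller stage lost [OR]: union of children's cut sets → 4 cut set(s).
Robot arm uncommanded motion [OR]: union of children's cut sets → 10 cut set(s).
Minimal cut sets: {Brake is down, Outboard limit switch fails, Safety controller lost}; {B motor stuck, Brake is down, Outboard limit switch fails}; {Joint encoder is out, Outboard limit switch fails, Safety controller lost}; {B motor stuck, Joint encoder is out, Outboard limit switch fails}; {Main fieldbus link malfunctions, Outboard limit switch fails, Safety controller lost}; {B motor stuck, Main fieldbus link malfunctions, Outboard limit switch fails}; {Inboard servo drive malfunctions}; {C e-stop relay malfunctions, Emergency watchdog trips, Resolver trips}; {Brake 2 is out, Joint encoder 2 offline}; {Standby fieldbus link 2 fails}.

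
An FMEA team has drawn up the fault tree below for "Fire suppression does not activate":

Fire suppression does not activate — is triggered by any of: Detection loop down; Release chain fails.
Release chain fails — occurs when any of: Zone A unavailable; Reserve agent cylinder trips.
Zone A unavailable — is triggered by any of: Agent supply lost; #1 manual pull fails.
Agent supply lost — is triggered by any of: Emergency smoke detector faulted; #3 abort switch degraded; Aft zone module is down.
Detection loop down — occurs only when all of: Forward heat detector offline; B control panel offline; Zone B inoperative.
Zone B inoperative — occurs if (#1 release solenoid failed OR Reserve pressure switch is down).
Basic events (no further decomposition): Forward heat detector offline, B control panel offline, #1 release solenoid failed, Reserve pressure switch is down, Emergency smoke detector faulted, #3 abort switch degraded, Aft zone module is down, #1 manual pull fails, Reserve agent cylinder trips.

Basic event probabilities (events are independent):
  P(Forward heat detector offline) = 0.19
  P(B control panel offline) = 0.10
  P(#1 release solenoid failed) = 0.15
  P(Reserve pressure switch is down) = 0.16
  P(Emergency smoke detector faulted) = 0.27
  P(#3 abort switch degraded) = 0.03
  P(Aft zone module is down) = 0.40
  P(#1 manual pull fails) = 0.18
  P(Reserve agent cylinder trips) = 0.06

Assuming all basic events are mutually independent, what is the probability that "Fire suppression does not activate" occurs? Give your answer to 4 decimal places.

0.6743

P(Zone B inoperative) [OR] = 1 − (1−0.15) × (1−0.16) = 0.286000
P(Detection loop down) [AND] = 0.19 × 0.10 × 0.286000 = 0.005434
P(Agent supply lost) [OR] = 1 − (1−0.27) × (1−0.03) × (1−0.40) = 0.575140
P(Zone A unavailable) [OR] = 1 − (1−0.575140) × (1−0.18) = 0.651615
P(Release chain fails) [OR] = 1 − (1−0.651615) × (1−0.06) = 0.672518
P(Fire suppression does not activate) [OR] = 1 − (1−0.005434) × (1−0.672518) = 0.674298
Rounded to 4 decimal places: P(Fire suppression does not activate) ≈ 0.6743.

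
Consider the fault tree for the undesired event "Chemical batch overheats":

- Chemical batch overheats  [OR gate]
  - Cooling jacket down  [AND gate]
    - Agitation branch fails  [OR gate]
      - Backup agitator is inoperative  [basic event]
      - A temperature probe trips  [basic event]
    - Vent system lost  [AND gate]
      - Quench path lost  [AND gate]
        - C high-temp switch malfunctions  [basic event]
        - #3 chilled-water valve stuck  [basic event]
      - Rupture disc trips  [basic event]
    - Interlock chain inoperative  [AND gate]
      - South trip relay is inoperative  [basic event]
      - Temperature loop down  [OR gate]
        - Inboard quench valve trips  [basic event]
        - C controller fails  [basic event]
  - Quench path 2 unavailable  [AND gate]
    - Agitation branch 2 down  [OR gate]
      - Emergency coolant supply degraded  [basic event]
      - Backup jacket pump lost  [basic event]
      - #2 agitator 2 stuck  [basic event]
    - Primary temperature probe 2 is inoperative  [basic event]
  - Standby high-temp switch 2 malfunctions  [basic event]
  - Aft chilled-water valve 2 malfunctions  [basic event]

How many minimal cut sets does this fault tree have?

9

Agitation branch fails [OR]: union of children's cut sets → 2 cut set(s).
Quench path lost [AND]: one cut set from each child combined → 1 × 1 = 1 cut set(s).
Vent system lost [AND]: one cut set from each child combined → 1 × 1 = 1 cut set(s).
Temperature loop down [OR]: union of children's cut sets → 2 cut set(s).
Interlock chain inoperative [AND]: one cut set from each child combined → 1 × 2 = 2 cut set(s).
Cooling jacket down [AND]: one cut set from each child combined → 2 × 1 × 2 = 4 cut set(s).
Agitation branch 2 down [OR]: union of children's cut sets → 3 cut set(s).
Quench path 2 unavailable [AND]: one cut set from each child combined → 3 × 1 = 3 cut set(s).
Chemical batch overheats [OR]: union of children's cut sets → 9 cut set(s).
Minimal cut sets: {#3 chilled-water valve stuck, Backup agitator is inoperative, C high-temp switch malfunctions, Inboard quench valve trips, Rupture disc trips, South trip relay is inoperative}; {#3 chilled-water valve stuck, Backup agitator is inoperative, C controller fails, C high-temp switch malfunctions, Rupture disc trips, South trip relay is inoperative}; {#3 chilled-water valve stuck, A temperature probe trips, C high-temp switch malfunctions, Inboard quench valve trips, Rupture disc trips, South trip relay is inoperative}; {#3 chilled-water valve stuck, A temperature probe trips, C controller fails, C high-temp switch malfunctions, Rupture disc trips, South trip relay is inoperative}; {Emergency coolant supply degraded, Primary temperature probe 2 is inoperative}; {Backup jacket pump lost, Primary temperature probe 2 is inoperative}; {#2 agitator 2 stuck, Primary temperature probe 2 is inoperative}; {Standby high-temp switch 2 malfunctions}; {Aft chilled-water valve 2 malfunctions}.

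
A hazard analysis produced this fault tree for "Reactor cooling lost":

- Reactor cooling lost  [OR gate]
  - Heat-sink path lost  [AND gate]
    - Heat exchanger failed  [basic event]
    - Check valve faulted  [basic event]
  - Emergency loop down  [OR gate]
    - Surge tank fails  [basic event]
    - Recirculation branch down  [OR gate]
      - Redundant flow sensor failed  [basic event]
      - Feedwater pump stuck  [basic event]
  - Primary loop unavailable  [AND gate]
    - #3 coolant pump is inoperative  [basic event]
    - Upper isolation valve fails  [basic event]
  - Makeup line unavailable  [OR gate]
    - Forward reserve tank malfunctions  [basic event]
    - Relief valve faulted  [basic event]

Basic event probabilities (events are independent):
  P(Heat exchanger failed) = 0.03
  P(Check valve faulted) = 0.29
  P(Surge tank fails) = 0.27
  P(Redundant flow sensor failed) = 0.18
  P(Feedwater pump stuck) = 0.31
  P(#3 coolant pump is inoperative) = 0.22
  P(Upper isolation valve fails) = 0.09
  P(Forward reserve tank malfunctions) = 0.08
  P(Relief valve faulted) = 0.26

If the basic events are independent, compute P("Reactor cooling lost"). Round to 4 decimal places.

P(Heat-sink path lost) [AND] = 0.03 × 0.29 = 0.008700
P(Recirculation branch down) [OR] = 1 − (1−0.18) × (1−0.31) = 0.434200
P(Emergency loop down) [OR] = 1 − (1−0.27) × (1−0.434200) = 0.586966
P(Primary loop unavailable) [AND] = 0.22 × 0.09 = 0.019800
P(Makeup line unavailable) [OR] = 1 − (1−0.08) × (1−0.26) = 0.319200
P(Reactor cooling lost) [OR] = 1 − (1−0.008700) × (1−0.586966) × (1−0.019800) × (1−0.319200) = 0.726772
Rounded to 4 decimal places: P(Reactor cooling lost) ≈ 0.7268.

0.7268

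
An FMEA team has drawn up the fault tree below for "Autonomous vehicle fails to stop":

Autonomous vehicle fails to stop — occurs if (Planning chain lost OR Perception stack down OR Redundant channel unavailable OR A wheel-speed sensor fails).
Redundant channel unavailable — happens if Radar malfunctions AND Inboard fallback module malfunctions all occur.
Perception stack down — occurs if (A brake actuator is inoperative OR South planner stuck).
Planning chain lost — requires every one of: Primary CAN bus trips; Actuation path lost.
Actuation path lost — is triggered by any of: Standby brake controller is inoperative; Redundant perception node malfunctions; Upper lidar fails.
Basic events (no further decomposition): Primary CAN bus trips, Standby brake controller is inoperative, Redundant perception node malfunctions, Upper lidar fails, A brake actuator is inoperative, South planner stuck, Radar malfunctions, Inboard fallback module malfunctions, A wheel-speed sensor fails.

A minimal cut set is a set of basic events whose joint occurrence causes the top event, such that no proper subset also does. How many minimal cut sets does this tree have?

7

Actuation path lost [OR]: union of children's cut sets → 3 cut set(s).
Planning chain lost [AND]: one cut set from each child combined → 1 × 3 = 3 cut set(s).
Perception stack down [OR]: union of children's cut sets → 2 cut set(s).
Redundant channel unavailable [AND]: one cut set from each child combined → 1 × 1 = 1 cut set(s).
Autonomous vehicle fails to stop [OR]: union of children's cut sets → 7 cut set(s).
Minimal cut sets: {Primary CAN bus trips, Standby brake controller is inoperative}; {Primary CAN bus trips, Redundant perception node malfunctions}; {Primary CAN bus trips, Upper lidar fails}; {A brake actuator is inoperative}; {South planner stuck}; {Inboard fallback module malfunctions, Radar malfunctions}; {A wheel-speed sensor fails}.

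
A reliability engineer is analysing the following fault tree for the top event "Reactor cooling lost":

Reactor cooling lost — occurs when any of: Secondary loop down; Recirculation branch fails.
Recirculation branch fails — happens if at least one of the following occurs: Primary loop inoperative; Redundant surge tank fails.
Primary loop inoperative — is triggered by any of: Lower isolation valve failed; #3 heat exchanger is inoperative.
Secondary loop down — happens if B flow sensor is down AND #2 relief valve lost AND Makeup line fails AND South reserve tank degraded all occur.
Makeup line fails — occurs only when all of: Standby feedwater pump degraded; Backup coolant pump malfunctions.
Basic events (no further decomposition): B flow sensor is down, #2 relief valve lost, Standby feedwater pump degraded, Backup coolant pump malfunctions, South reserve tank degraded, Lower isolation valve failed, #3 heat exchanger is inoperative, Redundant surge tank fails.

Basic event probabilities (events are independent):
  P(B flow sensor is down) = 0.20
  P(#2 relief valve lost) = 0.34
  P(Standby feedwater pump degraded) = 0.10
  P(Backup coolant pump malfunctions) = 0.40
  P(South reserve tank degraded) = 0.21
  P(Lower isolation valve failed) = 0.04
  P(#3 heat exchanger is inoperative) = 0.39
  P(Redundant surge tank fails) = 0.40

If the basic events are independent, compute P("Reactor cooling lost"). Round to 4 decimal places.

P(Makeup line fails) [AND] = 0.10 × 0.40 = 0.040000
P(Secondary loop down) [AND] = 0.20 × 0.34 × 0.040000 × 0.21 = 0.000571
P(Primary loop inoperative) [OR] = 1 − (1−0.04) × (1−0.39) = 0.414400
P(Recirculation branch fails) [OR] = 1 − (1−0.414400) × (1−0.40) = 0.648640
P(Reactor cooling lost) [OR] = 1 − (1−0.000571) × (1−0.648640) = 0.648841
Rounded to 4 decimal places: P(Reactor cooling lost) ≈ 0.6488.

0.6488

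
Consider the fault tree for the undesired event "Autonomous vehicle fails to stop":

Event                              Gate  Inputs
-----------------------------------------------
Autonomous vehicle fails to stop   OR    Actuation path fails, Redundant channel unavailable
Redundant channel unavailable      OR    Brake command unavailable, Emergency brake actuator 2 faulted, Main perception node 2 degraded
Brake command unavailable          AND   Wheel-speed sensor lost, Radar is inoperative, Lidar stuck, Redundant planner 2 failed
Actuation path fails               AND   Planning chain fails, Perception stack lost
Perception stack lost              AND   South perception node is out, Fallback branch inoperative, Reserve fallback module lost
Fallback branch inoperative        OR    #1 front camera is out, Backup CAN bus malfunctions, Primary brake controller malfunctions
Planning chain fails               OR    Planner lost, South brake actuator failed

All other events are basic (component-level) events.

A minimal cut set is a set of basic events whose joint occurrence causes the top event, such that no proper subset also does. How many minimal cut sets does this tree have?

9

Planning chain fails [OR]: union of children's cut sets → 2 cut set(s).
Fallback branch inoperative [OR]: union of children's cut sets → 3 cut set(s).
Perception stack lost [AND]: one cut set from each child combined → 1 × 3 × 1 = 3 cut set(s).
Actuation path fails [AND]: one cut set from each child combined → 2 × 3 = 6 cut set(s).
Brake command unavailable [AND]: one cut set from each child combined → 1 × 1 × 1 × 1 = 1 cut set(s).
Redundant channel unavailable [OR]: union of children's cut sets → 3 cut set(s).
Autonomous vehicle fails to stop [OR]: union of children's cut sets → 9 cut set(s).
Minimal cut sets: {#1 front camera is out, Planner lost, Reserve fallback module lost, South perception node is out}; {Backup CAN bus malfunctions, Planner lost, Reserve fallback module lost, South perception node is out}; {Planner lost, Primary brake controller malfunctions, Reserve fallback module lost, South perception node is out}; {#1 front camera is out, Reserve fallback module lost, South brake actuator failed, South perception node is out}; {Backup CAN bus malfunctions, Reserve fallback module lost, South brake actuator failed, South perception node is out}; {Primary brake controller malfunctions, Reserve fallback module lost, South brake actuator failed, South perception node is out}; {Lidar stuck, Radar is inoperative, Redundant planner 2 failed, Wheel-speed sensor lost}; {Emergency brake actuator 2 faulted}; {Main perception node 2 degraded}.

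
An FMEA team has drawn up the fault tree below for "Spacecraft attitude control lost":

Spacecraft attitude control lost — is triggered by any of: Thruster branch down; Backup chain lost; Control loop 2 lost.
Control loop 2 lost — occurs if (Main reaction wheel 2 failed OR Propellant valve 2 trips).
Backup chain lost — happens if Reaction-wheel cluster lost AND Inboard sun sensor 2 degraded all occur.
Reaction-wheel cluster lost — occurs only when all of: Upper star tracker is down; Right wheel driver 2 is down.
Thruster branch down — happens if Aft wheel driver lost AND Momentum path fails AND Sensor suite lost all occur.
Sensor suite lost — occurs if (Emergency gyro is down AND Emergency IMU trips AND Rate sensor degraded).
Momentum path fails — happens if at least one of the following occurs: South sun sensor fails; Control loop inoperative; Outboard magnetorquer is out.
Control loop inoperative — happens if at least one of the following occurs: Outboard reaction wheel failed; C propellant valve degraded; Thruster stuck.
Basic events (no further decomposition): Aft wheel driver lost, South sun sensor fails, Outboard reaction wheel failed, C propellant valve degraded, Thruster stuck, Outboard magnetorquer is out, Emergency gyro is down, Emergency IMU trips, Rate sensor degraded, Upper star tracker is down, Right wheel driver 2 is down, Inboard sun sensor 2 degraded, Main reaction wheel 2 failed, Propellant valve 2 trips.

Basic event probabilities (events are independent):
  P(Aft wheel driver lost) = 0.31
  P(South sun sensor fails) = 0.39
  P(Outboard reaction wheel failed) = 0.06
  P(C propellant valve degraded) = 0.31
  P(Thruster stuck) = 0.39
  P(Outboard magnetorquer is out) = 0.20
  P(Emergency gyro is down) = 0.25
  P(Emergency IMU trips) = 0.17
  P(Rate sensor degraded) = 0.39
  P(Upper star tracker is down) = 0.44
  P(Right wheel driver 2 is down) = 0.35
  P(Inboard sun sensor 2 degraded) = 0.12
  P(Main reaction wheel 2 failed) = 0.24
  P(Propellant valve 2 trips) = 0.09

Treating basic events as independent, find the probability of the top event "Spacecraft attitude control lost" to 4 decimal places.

P(Control loop inoperative) [OR] = 1 − (1−0.06) × (1−0.31) × (1−0.39) = 0.604354
P(Momentum path fails) [OR] = 1 − (1−0.39) × (1−0.604354) × (1−0.20) = 0.806925
P(Sensor suite lost) [AND] = 0.25 × 0.17 × 0.39 = 0.016575
P(Thruster branch down) [AND] = 0.31 × 0.806925 × 0.016575 = 0.004146
P(Reaction-wheel cluster lost) [AND] = 0.44 × 0.35 = 0.154000
P(Backup chain lost) [AND] = 0.154000 × 0.12 = 0.018480
P(Control loop 2 lost) [OR] = 1 − (1−0.24) × (1−0.09) = 0.308400
P(Spacecraft attitude control lost) [OR] = 1 − (1−0.004146) × (1−0.018480) × (1−0.308400) = 0.323995
Rounded to 4 decimal places: P(Spacecraft attitude control lost) ≈ 0.3240.

0.3240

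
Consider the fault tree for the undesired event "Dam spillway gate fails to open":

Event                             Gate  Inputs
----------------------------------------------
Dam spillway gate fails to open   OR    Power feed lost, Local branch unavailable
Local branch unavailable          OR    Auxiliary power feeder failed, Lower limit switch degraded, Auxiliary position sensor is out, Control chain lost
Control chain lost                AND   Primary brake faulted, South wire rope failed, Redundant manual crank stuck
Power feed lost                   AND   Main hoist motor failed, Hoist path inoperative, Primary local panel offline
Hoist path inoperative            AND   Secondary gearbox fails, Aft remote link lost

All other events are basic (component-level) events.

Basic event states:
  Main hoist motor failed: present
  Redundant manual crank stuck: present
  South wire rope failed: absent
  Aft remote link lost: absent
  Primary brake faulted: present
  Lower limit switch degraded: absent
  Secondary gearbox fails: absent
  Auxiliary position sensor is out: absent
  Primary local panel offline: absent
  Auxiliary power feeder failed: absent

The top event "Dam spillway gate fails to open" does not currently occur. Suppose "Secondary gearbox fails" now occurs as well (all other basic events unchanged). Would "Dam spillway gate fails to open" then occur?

Counterfactual: set "Secondary gearbox fails" to occurred.
Hoist path inoperative [AND]: Secondary gearbox fails=occurs, Aft remote link lost=not → not all inputs occur → does not occur.
Power feed lost [AND]: Main hoist motor failed=occurs, Hoist path inoperative=not, Primary local panel offline=not → not all inputs occur → does not occur.
Control chain lost [AND]: Primary brake faulted=occurs, South wire rope failed=not, Redundant manual crank stuck=occurs → not all inputs occur → does not occur.
Local branch unavailable [OR]: Auxiliary power feeder failed=not, Lower limit switch degraded=not, Auxiliary position sensor is out=not, Control chain lost=not → no input occurs → does not occur.
Dam spillway gate fails to open [OR]: Power feed lost=not, Local branch unavailable=not → no input occurs → does not occur.

No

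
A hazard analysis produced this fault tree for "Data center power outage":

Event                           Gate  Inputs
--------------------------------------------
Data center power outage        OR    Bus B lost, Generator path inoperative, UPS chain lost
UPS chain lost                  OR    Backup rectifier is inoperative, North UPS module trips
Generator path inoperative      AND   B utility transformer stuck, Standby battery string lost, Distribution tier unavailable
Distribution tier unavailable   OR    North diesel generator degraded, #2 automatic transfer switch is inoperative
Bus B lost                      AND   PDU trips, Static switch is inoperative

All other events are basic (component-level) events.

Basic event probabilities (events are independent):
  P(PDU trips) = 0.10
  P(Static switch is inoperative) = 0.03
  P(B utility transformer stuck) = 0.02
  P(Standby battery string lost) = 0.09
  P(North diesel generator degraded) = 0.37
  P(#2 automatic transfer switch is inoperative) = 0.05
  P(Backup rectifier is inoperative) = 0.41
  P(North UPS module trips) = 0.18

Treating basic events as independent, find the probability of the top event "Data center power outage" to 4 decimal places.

P(Bus B lost) [AND] = 0.10 × 0.03 = 0.003000
P(Distribution tier unavailable) [OR] = 1 − (1−0.37) × (1−0.05) = 0.401500
P(Generator path inoperative) [AND] = 0.02 × 0.09 × 0.401500 = 0.000723
P(UPS chain lost) [OR] = 1 − (1−0.41) × (1−0.18) = 0.516200
P(Data center power outage) [OR] = 1 − (1−0.003000) × (1−0.000723) × (1−0.516200) = 0.518000
Rounded to 4 decimal places: P(Data center power outage) ≈ 0.5180.

0.5180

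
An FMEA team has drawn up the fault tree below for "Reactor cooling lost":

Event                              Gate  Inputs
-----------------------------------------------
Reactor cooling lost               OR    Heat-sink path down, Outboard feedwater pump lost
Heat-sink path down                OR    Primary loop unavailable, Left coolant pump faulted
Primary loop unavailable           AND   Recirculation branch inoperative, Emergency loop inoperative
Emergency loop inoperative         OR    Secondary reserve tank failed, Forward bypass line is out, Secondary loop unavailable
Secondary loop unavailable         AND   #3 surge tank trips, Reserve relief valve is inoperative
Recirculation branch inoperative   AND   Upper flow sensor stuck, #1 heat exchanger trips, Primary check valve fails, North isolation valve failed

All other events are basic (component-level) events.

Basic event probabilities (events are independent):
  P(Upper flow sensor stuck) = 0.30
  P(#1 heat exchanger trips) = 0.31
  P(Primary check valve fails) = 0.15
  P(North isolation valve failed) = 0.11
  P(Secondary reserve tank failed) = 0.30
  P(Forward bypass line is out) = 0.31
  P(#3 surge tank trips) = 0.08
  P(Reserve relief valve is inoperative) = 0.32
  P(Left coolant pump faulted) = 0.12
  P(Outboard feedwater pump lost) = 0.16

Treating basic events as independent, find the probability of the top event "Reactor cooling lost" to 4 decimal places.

P(Recirculation branch inoperative) [AND] = 0.30 × 0.31 × 0.15 × 0.11 = 0.001535
P(Secondary loop unavailable) [AND] = 0.08 × 0.32 = 0.025600
P(Emergency loop inoperative) [OR] = 1 − (1−0.30) × (1−0.31) × (1−0.025600) = 0.529365
P(Primary loop unavailable) [AND] = 0.001535 × 0.529365 = 0.000813
P(Heat-sink path down) [OR] = 1 − (1−0.000813) × (1−0.12) = 0.120715
P(Reactor cooling lost) [OR] = 1 − (1−0.120715) × (1−0.16) = 0.261401
Rounded to 4 decimal places: P(Reactor cooling lost) ≈ 0.2614.

0.2614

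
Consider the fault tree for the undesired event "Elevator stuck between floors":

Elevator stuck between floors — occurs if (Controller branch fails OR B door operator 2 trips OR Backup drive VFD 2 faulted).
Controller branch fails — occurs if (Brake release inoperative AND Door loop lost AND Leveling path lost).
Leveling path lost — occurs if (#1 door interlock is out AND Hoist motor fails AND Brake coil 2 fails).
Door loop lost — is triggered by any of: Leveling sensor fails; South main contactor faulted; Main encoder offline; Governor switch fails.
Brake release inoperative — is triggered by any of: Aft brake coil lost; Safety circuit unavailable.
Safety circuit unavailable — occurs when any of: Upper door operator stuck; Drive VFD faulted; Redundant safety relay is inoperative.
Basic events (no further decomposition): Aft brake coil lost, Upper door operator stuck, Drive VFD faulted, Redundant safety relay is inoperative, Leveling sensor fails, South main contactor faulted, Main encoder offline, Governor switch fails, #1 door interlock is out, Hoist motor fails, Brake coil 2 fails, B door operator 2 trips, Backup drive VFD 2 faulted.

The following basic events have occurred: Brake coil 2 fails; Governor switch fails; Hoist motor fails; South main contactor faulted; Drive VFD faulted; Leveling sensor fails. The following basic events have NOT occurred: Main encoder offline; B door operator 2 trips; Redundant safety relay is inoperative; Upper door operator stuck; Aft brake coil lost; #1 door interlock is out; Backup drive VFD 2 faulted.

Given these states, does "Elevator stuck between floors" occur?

No

Safety circuit unavailable [OR]: Upper door operator stuck=not, Drive VFD faulted=occurs, Redundant safety relay is inoperative=not → at least one input occurs → occurs.
Brake release inoperative [OR]: Aft brake coil lost=not, Safety circuit unavailable=occurs → at least one input occurs → occurs.
Door loop lost [OR]: Leveling sensor fails=occurs, South main contactor faulted=occurs, Main encoder offline=not, Governor switch fails=occurs → at least one input occurs → occurs.
Leveling path lost [AND]: #1 door interlock is out=not, Hoist motor fails=occurs, Brake coil 2 fails=occurs → not all inputs occur → does not occur.
Controller branch fails [AND]: Brake release inoperative=occurs, Door loop lost=occurs, Leveling path lost=not → not all inputs occur → does not occur.
Elevator stuck between floors [OR]: Controller branch fails=not, B door operator 2 trips=not, Backup drive VFD 2 faulted=not → no input occurs → does not occur.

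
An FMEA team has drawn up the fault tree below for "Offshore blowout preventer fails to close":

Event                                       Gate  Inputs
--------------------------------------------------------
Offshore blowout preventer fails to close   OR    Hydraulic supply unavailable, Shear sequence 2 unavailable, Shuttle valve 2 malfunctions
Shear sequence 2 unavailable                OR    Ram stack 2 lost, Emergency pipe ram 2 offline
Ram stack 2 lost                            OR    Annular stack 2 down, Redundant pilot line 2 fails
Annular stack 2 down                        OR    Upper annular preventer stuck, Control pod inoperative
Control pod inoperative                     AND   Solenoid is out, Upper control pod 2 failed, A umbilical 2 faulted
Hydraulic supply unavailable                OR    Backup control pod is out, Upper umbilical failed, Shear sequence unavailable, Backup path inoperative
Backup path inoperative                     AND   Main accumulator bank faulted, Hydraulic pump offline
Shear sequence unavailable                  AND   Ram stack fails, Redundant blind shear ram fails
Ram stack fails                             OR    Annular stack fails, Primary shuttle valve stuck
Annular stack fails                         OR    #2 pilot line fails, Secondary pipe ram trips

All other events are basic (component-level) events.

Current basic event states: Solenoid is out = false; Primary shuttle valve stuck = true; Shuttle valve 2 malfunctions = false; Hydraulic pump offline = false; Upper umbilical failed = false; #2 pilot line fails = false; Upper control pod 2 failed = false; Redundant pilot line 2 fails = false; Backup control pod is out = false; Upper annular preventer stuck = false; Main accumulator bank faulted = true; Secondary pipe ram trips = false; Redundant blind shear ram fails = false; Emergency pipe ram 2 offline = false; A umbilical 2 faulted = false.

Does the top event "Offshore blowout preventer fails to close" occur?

No

Annular stack fails [OR]: #2 pilot line fails=not, Secondary pipe ram trips=not → no input occurs → does not occur.
Ram stack fails [OR]: Annular stack fails=not, Primary shuttle valve stuck=occurs → at least one input occurs → occurs.
Shear sequence unavailable [AND]: Ram stack fails=occurs, Redundant blind shear ram fails=not → not all inputs occur → does not occur.
Backup path inoperative [AND]: Main accumulator bank faulted=occurs, Hydraulic pump offline=not → not all inputs occur → does not occur.
Hydraulic supply unavailable [OR]: Backup control pod is out=not, Upper umbilical failed=not, Shear sequence unavailable=not, Backup path inoperative=not → no input occurs → does not occur.
Control pod inoperative [AND]: Solenoid is out=not, Upper control pod 2 failed=not, A umbilical 2 faulted=not → not all inputs occur → does not occur.
Annular stack 2 down [OR]: Upper annular preventer stuck=not, Control pod inoperative=not → no input occurs → does not occur.
Ram stack 2 lost [OR]: Annular stack 2 down=not, Redundant pilot line 2 fails=not → no input occurs → does not occur.
Shear sequence 2 unavailable [OR]: Ram stack 2 lost=not, Emergency pipe ram 2 offline=not → no input occurs → does not occur.
Offshore blowout preventer fails to close [OR]: Hydraulic supply unavailable=not, Shear sequence 2 unavailable=not, Shuttle valve 2 malfunctions=not → no input occurs → does not occur.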